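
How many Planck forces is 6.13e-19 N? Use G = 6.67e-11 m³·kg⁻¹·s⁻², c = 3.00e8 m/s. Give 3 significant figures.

Planck force: F_P = c⁴/G = 1.21e44 N.
6.13e-19 / 1.21e44 = 5.05e-63

5.05e-63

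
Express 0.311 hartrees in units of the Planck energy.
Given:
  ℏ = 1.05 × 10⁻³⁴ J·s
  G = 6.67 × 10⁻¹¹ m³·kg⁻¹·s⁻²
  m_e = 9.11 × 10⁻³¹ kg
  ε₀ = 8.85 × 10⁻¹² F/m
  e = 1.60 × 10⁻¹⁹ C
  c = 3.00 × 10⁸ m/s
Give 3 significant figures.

hartree: E_h = m_e e⁴/(4πε₀ℏ)² = 4.38 × 10⁻¹⁸ J
Planck energy: E_P = √(ℏc⁵/G) = 1.96 × 10⁹ J
0.311 × 4.38 × 10⁻¹⁸ / 1.96 × 10⁹ = 6.96 × 10⁻²⁸

6.96 × 10⁻²⁸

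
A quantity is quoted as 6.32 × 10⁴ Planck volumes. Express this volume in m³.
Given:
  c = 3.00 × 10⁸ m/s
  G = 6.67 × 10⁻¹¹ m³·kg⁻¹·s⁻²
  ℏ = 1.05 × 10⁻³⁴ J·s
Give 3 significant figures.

2.64 × 10⁻¹⁰⁰ m³

One Planck volume: V_P = (ℏG/c³)^(3/2) = 4.18 × 10⁻¹⁰⁵ m³.
6.32 × 10⁴ × 4.18 × 10⁻¹⁰⁵ m³ = 2.64 × 10⁻¹⁰⁰ m³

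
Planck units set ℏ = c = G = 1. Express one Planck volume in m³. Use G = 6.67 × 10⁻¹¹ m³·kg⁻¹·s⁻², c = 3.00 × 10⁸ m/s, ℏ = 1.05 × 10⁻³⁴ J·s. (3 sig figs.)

Dimensional analysis gives V_P = (ℏG/c³)^(3/2).
  = √(1.75 × 10⁻²⁰⁹)
  = 4.18 × 10⁻¹⁰⁵ m³

4.18 × 10⁻¹⁰⁵ m³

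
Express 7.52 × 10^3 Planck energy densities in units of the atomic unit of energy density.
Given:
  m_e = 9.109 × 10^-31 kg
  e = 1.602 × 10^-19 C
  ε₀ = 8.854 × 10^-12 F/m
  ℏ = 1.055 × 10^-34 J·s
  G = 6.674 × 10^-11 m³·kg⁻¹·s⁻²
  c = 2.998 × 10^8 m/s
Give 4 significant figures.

1.189 × 10^104

Planck energy density: u_P = c⁷/(ℏG²) = 4.632 × 10^113 J/m³
atomic unit of energy density: u_au = E_h/a₀³ = m_e⁴e¹⁰/((4πε₀)⁵ℏ⁸) = 2.929 × 10^13 J/m³
7.52 × 10^3 × 4.632 × 10^113 / 2.929 × 10^13 = 1.189 × 10^104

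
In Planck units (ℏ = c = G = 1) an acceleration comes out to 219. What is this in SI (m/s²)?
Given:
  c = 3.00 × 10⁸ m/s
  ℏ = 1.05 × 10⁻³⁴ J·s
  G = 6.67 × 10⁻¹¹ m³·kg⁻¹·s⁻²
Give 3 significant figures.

One Planck acceleration: a_P = √(c⁷/(ℏG)) = 5.59 × 10⁵¹ m/s².
219 × 5.59 × 10⁵¹ m/s² = 1.22 × 10⁵⁴ m/s²

1.22 × 10⁵⁴ m/s²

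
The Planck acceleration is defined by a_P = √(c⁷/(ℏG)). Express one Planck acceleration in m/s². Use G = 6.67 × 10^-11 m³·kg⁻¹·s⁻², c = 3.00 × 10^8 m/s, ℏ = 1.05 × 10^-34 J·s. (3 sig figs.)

5.59 × 10^51 m/s²

a_P = √(c⁷/(ℏG))
  = √(3.12 × 10^103)
  = 5.59 × 10^51 m/s²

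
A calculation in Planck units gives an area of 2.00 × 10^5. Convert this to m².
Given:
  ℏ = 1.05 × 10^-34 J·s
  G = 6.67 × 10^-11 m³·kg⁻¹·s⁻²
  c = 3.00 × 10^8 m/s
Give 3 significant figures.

5.19 × 10^-65 m²

One Planck area: A_P = ℏG/c³ = 2.59 × 10^-70 m².
2.00 × 10^5 × 2.59 × 10^-70 m² = 5.19 × 10^-65 m²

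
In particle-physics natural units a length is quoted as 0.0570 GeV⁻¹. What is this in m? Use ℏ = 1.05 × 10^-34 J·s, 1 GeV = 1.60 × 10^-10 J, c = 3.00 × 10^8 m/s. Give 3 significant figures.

1.12 × 10^-17 m

A length is [E]⁻¹ in ℏ=c=1; restore one factor of ℏc.
1 GeV⁻¹ → ℏc × (1 GeV in J)⁻¹ = 1.97 × 10^-16 m.
Result: 0.0570 × 1.97 × 10^-16 = 1.12 × 10^-17 m.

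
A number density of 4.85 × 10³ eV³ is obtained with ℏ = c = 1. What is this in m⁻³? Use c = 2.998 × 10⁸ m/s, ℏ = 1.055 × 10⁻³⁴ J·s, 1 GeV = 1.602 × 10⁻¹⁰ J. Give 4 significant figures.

6.302 × 10²³ m⁻³

Number density is [L]⁻³ = [E]³/(ℏc)³.
1 GeV³ → 1/(ℏc)³ × (1 GeV in J)³ = 1.299 × 10⁴⁷ m⁻³.
Convert the energy scale: 4.85 × 10³ eV³ = 4.85 × 10⁻²⁴ GeV³.
Result: 4.85 × 10⁻²⁴ × 1.299 × 10⁴⁷ = 6.302 × 10²³ m⁻³.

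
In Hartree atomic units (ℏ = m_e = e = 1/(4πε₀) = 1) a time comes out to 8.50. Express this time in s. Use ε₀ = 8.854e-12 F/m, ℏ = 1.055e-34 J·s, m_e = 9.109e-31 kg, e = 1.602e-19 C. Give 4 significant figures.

One atomic unit of time: τ_au = (4πε₀)²ℏ³/(m_e e⁴) = 2.423e-17 s.
8.50 × 2.423e-17 s = 2.059e-16 s

2.059e-16 s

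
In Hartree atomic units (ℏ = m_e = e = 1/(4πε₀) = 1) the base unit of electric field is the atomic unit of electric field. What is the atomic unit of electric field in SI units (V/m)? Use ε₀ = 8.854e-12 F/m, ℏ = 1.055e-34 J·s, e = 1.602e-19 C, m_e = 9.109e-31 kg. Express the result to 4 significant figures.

5.131e11 V/m

E_au = E_h/(e a₀) = m_e²e⁵/((4πε₀)³ℏ⁴)
E_h = 4.354e-18 J
a₀ = 5.297e-11 m
E_h/(e·a₀) = 5.131e11 V/m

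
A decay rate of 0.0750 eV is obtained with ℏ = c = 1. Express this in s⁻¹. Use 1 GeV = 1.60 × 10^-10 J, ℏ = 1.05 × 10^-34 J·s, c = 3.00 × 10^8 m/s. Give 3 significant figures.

A rate is [E]/ℏ; divide by ℏ.
1 GeV → 1/ℏ × (1 GeV in J) = 1.52 × 10^24 s⁻¹.
Convert the energy scale: 0.0750 eV = 7.50 × 10^-11 GeV.
Result: 7.50 × 10^-11 × 1.52 × 10^24 = 1.14 × 10^14 s⁻¹.

1.14 × 10^14 s⁻¹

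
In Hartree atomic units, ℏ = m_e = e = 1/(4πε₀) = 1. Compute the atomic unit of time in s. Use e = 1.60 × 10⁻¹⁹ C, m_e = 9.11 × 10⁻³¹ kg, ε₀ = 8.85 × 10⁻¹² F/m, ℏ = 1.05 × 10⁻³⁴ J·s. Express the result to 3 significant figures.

2.40 × 10⁻¹⁷ s

The unique combination of the constants set to 1 with dimensions of time is τ_au = (4πε₀)²ℏ³/(m_e e⁴).
E_h = 4.38 × 10⁻¹⁸ J
ℏ/E_h = 2.40 × 10⁻¹⁷ s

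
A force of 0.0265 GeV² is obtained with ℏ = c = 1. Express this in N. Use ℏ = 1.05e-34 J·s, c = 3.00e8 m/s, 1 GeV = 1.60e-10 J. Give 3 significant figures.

2.15e4 N

Force is [E]/[L] = [E]²/(ℏc); restore (ℏc)⁻¹.
1 GeV² → 1/(ℏc) × (1 GeV in J)² = 8.13e5 N.
Result: 0.0265 × 8.13e5 = 2.15e4 N.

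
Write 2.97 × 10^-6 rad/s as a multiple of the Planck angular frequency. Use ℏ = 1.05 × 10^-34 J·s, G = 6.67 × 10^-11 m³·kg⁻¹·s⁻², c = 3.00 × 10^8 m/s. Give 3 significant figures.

Planck angular frequency: ω_P = √(c⁵/(ℏG)) = 1.86 × 10^43 rad/s.
2.97 × 10^-6 / 1.86 × 10^43 = 1.59 × 10^-49

1.59 × 10^-49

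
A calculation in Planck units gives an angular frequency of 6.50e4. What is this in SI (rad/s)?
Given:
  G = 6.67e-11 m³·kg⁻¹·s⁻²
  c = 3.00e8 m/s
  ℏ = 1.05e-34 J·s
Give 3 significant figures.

One Planck angular frequency: ω_P = √(c⁵/(ℏG)) = 1.86e43 rad/s.
6.50e4 × 1.86e43 rad/s = 1.21e48 rad/s

1.21e48 rad/s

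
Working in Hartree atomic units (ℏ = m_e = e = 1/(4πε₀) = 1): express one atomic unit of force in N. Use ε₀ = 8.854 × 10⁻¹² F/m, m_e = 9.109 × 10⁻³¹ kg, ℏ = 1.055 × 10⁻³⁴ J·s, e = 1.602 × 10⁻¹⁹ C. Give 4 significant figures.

8.220 × 10⁻⁸ N

From ℏ = m_e = e = 1/(4πε₀) = 1 the force scale is F_au = E_h/a₀ = m_e²e⁶/((4πε₀)³ℏ⁴).
E_h = 4.354 × 10⁻¹⁸ J
a₀ = 5.297 × 10⁻¹¹ m
E_h/a₀ = 8.220 × 10⁻⁸ N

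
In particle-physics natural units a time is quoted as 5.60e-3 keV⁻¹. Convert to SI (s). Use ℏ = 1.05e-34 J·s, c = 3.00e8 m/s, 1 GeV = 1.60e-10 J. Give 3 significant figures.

3.68e-21 s

A time is [E]⁻¹ in ℏ=c=1; restore one factor of ℏ.
1 GeV⁻¹ → ℏ × (1 GeV in J)⁻¹ = 6.56e-25 s.
Convert the energy scale: 5.60e-3 keV⁻¹ = 5.60e3 GeV⁻¹.
Result: 5.60e3 × 6.56e-25 = 3.68e-21 s.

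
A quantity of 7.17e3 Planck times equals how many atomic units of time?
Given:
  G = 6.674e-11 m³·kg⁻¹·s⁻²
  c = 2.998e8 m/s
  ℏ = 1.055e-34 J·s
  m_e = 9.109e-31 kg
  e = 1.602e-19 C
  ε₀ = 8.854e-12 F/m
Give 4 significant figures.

Planck time: t_P = √(ℏG/c⁵) = 5.392e-44 s
atomic unit of time: τ_au = (4πε₀)²ℏ³/(m_e e⁴) = 2.423e-17 s
7.17e3 × 5.392e-44 / 2.423e-17 = 1.596e-23

1.596e-23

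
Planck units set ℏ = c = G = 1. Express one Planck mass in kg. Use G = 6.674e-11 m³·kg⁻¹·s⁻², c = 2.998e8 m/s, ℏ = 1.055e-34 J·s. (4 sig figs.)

2.177e-8 kg

From ℏ = c = G = 1 the mass scale is m_P = √(ℏc/G).
  = √(4.739e-16)
  = 2.177e-8 kg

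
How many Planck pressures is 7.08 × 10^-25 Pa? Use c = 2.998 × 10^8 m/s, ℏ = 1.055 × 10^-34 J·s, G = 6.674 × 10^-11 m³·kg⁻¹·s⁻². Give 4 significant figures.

Planck pressure: p_P = c⁷/(ℏG²) = 4.632 × 10^113 Pa.
7.08 × 10^-25 / 4.632 × 10^113 = 1.528 × 10^-138

1.528 × 10^-138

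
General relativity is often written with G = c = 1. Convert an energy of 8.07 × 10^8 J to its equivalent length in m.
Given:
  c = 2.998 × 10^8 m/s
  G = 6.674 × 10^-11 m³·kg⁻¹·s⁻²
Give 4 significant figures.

6.667 × 10^-36 m

Energy → length via G/c⁴.
8.07 × 10^8 J × (G/c⁴) = 6.667 × 10^-36 m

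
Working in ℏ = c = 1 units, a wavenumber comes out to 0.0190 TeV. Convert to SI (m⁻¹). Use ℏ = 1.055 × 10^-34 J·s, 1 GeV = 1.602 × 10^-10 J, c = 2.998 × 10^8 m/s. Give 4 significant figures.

Inverse length is [E]/(ℏc).
1 GeV → 1/(ℏc) × (1 GeV in J) = 5.065 × 10^15 m⁻¹.
Convert the energy scale: 0.0190 TeV = 19 GeV.
Result: 19 × 5.065 × 10^15 = 9.623 × 10^16 m⁻¹.

9.623 × 10^16 m⁻¹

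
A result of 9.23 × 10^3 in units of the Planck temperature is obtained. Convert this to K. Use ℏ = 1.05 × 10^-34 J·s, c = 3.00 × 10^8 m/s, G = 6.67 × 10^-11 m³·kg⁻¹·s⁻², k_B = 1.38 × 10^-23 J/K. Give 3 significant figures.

One Planck temperature: T_P = √(ℏc⁵/G) / k_B = 1.42 × 10^32 K.
9.23 × 10^3 × 1.42 × 10^32 K = 1.31 × 10^36 K

1.31 × 10^36 K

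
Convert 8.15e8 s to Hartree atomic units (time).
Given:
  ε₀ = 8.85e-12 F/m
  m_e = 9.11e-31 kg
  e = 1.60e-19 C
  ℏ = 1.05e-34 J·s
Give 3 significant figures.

atomic unit of time: τ_au = (4πε₀)²ℏ³/(m_e e⁴) = 2.40e-17 s.
8.15e8 / 2.40e-17 = 3.40e25

3.40e25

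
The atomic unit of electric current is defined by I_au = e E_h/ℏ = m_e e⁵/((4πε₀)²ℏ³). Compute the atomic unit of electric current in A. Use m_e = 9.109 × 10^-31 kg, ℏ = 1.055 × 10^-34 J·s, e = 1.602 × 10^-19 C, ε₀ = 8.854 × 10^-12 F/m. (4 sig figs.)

I_au = e E_h/ℏ = m_e e⁵/((4πε₀)²ℏ³)
E_h = 4.354 × 10^-18 J
e·E_h/ℏ = 6.612 × 10^-3 A

6.612 × 10^-3 A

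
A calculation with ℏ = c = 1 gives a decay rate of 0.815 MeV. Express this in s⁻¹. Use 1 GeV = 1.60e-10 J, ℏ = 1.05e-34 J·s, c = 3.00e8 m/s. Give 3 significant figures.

A rate is [E]/ℏ; divide by ℏ.
1 GeV → 1/ℏ × (1 GeV in J) = 1.52e24 s⁻¹.
Convert the energy scale: 0.815 MeV = 8.15e-4 GeV.
Result: 8.15e-4 × 1.52e24 = 1.24e21 s⁻¹.

1.24e21 s⁻¹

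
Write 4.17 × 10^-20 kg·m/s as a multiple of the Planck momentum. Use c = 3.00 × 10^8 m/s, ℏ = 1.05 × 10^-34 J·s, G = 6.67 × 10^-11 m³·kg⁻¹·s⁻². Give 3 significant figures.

6.40 × 10^-21

Planck momentum: p_P = √(ℏc³/G) = 6.52 kg·m/s.
4.17 × 10^-20 / 6.52 = 6.40 × 10^-21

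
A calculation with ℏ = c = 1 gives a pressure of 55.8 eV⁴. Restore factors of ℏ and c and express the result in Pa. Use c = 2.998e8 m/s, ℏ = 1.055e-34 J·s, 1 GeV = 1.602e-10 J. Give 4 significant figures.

Pressure is [E]/[L]³ = [E]⁴/(ℏc)³.
1 GeV⁴ → 1/(ℏc)³ × (1 GeV in J)⁴ = 2.082e37 Pa.
Convert the energy scale: 55.8 eV⁴ = 5.58e-35 GeV⁴.
Result: 5.58e-35 × 2.082e37 = 1.162e3 Pa.

1.162e3 Pa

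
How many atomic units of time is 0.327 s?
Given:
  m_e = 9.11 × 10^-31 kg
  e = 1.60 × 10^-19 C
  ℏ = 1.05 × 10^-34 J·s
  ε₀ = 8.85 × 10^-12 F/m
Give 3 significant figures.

atomic unit of time: τ_au = (4πε₀)²ℏ³/(m_e e⁴) = 2.40 × 10^-17 s.
0.327 / 2.40 × 10^-17 = 1.36 × 10^16

1.36 × 10^16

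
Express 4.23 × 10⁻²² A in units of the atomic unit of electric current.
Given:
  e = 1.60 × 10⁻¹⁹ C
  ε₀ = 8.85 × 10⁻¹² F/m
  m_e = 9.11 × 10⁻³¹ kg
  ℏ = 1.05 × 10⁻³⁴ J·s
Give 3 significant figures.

6.34 × 10⁻²⁰

atomic unit of electric current: I_au = e E_h/ℏ = m_e e⁵/((4πε₀)²ℏ³) = 6.67 × 10⁻³ A.
4.23 × 10⁻²² / 6.67 × 10⁻³ = 6.34 × 10⁻²⁰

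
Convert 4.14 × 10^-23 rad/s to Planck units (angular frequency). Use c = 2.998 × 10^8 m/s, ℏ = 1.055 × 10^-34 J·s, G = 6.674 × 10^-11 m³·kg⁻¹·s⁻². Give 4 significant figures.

Planck angular frequency: ω_P = √(c⁵/(ℏG)) = 1.855 × 10^43 rad/s.
4.14 × 10^-23 / 1.855 × 10^43 = 2.232 × 10^-66

2.232 × 10^-66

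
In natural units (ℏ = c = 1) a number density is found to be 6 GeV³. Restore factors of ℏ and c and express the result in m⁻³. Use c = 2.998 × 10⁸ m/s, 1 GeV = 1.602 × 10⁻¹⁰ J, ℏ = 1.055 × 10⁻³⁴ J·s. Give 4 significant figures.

Number density is [L]⁻³ = [E]³/(ℏc)³.
1 GeV³ → 1/(ℏc)³ × (1 GeV in J)³ = 1.299 × 10⁴⁷ m⁻³.
Result: 6 × 1.299 × 10⁴⁷ = 7.796 × 10⁴⁷ m⁻³.

7.796 × 10⁴⁷ m⁻³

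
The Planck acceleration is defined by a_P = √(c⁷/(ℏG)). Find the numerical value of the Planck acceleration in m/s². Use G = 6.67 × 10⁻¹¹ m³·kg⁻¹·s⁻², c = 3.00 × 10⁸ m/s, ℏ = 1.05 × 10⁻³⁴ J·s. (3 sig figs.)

5.59 × 10⁵¹ m/s²

a_P = √(c⁷/(ℏG))
  = √(3.12 × 10¹⁰³)
  = 5.59 × 10⁵¹ m/s²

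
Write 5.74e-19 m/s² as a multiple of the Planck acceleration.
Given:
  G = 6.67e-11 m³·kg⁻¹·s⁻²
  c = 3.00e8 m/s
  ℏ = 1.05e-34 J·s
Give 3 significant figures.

Planck acceleration: a_P = √(c⁷/(ℏG)) = 5.59e51 m/s².
5.74e-19 / 5.59e51 = 1.03e-70

1.03e-70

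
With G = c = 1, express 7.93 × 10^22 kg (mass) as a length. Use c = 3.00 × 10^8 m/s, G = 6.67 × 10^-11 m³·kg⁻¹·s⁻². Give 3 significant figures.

5.88 × 10^-5 m

In G = c = 1 units mass has dimensions of length; the conversion factor is G/c².
7.93 × 10^22 kg × (G/c²) = 5.88 × 10^-5 m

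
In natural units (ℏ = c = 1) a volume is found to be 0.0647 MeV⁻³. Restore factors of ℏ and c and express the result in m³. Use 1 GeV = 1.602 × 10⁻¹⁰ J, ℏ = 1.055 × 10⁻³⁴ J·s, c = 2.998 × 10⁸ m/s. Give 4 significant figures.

Volume is [L]³ = [E]⁻³·(ℏc)³.
1 GeV⁻³ → (ℏc)³ × (1 GeV in J)⁻³ = 7.696 × 10⁻⁴⁸ m³.
Convert the energy scale: 0.0647 MeV⁻³ = 6.47 × 10⁷ GeV⁻³.
Result: 6.47 × 10⁷ × 7.696 × 10⁻⁴⁸ = 4.979 × 10⁻⁴⁰ m³.

4.979 × 10⁻⁴⁰ m³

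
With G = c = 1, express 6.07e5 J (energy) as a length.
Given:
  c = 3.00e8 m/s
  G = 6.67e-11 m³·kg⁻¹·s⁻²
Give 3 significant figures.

5.00e-39 m

Energy → length via G/c⁴.
6.07e5 J × (G/c⁴) = 5.00e-39 m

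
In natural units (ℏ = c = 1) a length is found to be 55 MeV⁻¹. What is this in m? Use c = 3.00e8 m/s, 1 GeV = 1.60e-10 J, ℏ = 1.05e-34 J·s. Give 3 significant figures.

1.08e-11 m

A length is [E]⁻¹ in ℏ=c=1; restore one factor of ℏc.
1 GeV⁻¹ → ℏc × (1 GeV in J)⁻¹ = 1.97e-16 m.
Convert the energy scale: 55 MeV⁻¹ = 5.50e4 GeV⁻¹.
Result: 5.50e4 × 1.97e-16 = 1.08e-11 m.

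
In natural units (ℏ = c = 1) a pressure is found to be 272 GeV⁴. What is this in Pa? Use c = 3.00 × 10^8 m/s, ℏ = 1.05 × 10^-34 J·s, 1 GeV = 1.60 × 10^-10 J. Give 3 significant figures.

Pressure is [E]/[L]³ = [E]⁴/(ℏc)³.
1 GeV⁴ → 1/(ℏc)³ × (1 GeV in J)⁴ = 2.10 × 10^37 Pa.
Result: 272 × 2.10 × 10^37 = 5.70 × 10^39 Pa.

5.70 × 10^39 Pa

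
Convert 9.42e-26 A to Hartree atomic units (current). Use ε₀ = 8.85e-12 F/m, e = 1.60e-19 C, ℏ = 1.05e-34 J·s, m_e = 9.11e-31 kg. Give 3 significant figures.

1.41e-23

atomic unit of electric current: I_au = e E_h/ℏ = m_e e⁵/((4πε₀)²ℏ³) = 6.67e-3 A.
9.42e-26 / 6.67e-3 = 1.41e-23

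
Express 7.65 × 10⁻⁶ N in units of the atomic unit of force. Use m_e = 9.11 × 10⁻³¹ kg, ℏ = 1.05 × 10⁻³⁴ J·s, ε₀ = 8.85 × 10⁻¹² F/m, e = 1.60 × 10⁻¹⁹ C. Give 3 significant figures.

91.9

atomic unit of force: F_au = E_h/a₀ = m_e²e⁶/((4πε₀)³ℏ⁴) = 8.33 × 10⁻⁸ N.
7.65 × 10⁻⁶ / 8.33 × 10⁻⁸ = 91.9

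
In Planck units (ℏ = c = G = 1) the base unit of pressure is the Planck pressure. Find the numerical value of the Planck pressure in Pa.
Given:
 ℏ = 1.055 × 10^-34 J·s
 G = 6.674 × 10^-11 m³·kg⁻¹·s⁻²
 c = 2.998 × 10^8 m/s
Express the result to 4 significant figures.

p_P = c⁷/(ℏG²)
  = 2.177 × 10^59 / 4.699 × 10^-55
  = 4.632 × 10^113 Pa

4.632 × 10^113 Pa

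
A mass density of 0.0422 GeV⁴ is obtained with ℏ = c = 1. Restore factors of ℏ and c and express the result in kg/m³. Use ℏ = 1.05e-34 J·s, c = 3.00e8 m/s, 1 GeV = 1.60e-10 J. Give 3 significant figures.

Mass density is [E]/(c²[L]³) = [E]⁴/(ℏ³c⁵).
1 GeV⁴ → 1/(ℏ³c⁵) × (1 GeV in J)⁴ = 2.33e20 kg/m³.
Result: 0.0422 × 2.33e20 = 9.83e18 kg/m³.

9.83e18 kg/m³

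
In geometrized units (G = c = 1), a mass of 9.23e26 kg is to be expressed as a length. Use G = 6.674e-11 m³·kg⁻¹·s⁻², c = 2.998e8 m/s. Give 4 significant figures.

In G = c = 1 units mass has dimensions of length; the conversion factor is G/c².
9.23e26 kg × (G/c²) = 0.6854 m

0.6854 m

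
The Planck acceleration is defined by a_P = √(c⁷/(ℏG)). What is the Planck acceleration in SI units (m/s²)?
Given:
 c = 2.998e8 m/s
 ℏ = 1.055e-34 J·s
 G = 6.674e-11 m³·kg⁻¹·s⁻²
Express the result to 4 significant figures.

a_P = √(c⁷/(ℏG))
  = √(3.092e103)
  = 5.560e51 m/s²

5.560e51 m/s²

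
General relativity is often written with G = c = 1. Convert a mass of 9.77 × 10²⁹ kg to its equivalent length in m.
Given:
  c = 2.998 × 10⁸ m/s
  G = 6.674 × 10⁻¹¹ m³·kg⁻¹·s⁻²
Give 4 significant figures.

In G = c = 1 units mass has dimensions of length; the conversion factor is G/c².
9.77 × 10²⁹ kg × (G/c²) = 725.5 m

725.5 m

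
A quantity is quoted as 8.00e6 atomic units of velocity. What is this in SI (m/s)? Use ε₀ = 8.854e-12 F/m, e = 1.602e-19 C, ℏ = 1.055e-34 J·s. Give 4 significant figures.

One atomic unit of velocity: v_au = e²/(4πε₀ℏ) = 2.186e6 m/s.
8.00e6 × 2.186e6 m/s = 1.749e13 m/s

1.749e13 m/s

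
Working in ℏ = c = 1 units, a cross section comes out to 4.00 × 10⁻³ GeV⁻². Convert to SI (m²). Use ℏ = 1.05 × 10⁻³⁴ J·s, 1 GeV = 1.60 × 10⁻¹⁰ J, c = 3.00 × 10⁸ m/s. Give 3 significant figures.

1.55 × 10⁻³⁴ m²

Area is [L]² = [E]⁻²·(ℏc)²; restore (ℏc)².
1 GeV⁻² → (ℏc)² × (1 GeV in J)⁻² = 3.88 × 10⁻³² m².
Result: 4.00 × 10⁻³ × 3.88 × 10⁻³² = 1.55 × 10⁻³⁴ m².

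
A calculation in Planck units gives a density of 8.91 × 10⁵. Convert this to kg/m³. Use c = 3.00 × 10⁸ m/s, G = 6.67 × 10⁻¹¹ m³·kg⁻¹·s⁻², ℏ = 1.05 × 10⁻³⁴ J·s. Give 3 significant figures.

One Planck density: ρ_P = c⁵/(ℏG²) = 5.20 × 10⁹⁶ kg/m³.
8.91 × 10⁵ × 5.20 × 10⁹⁶ kg/m³ = 4.63 × 10¹⁰² kg/m³

4.63 × 10¹⁰² kg/m³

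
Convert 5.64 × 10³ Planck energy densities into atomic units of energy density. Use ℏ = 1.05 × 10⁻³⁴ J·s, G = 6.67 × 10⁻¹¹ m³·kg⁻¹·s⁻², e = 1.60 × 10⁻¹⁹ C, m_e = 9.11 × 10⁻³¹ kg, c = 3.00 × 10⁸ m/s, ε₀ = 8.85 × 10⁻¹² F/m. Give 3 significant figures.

8.76 × 10¹⁰³

Planck energy density: u_P = c⁷/(ℏG²) = 4.68 × 10¹¹³ J/m³
atomic unit of energy density: u_au = E_h/a₀³ = m_e⁴e¹⁰/((4πε₀)⁵ℏ⁸) = 3.01 × 10¹³ J/m³
5.64 × 10³ × 4.68 × 10¹¹³ / 3.01 × 10¹³ = 8.76 × 10¹⁰³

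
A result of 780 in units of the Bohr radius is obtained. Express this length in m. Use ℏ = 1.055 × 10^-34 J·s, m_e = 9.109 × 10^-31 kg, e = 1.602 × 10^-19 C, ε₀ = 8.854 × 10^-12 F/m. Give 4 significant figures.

4.132 × 10^-8 m

One Bohr radius: a₀ = 4πε₀ℏ²/(m_e e²) = 5.297 × 10^-11 m.
780 × 5.297 × 10^-11 m = 4.132 × 10^-8 m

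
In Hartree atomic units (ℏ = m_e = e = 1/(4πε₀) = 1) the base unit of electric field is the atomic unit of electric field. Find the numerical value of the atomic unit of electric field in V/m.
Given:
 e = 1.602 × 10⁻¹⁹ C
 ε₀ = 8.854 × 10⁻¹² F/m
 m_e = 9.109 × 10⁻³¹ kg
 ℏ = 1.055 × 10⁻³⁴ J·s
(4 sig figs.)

5.131 × 10¹¹ V/m

E_au = E_h/(e a₀) = m_e²e⁵/((4πε₀)³ℏ⁴)
E_h = 4.354 × 10⁻¹⁸ J
a₀ = 5.297 × 10⁻¹¹ m
E_h/(e·a₀) = 5.131 × 10¹¹ V/m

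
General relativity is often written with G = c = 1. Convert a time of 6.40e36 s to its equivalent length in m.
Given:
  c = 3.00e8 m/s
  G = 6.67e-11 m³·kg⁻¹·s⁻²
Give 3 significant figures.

1.92e45 m

Time → length via c.
6.40e36 s × (c) = 1.92e45 m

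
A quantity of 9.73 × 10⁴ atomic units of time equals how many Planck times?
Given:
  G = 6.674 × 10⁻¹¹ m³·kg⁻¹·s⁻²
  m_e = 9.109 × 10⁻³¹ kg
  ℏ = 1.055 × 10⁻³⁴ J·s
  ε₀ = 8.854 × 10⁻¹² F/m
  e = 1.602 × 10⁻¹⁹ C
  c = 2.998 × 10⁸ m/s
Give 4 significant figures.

4.372 × 10³¹

atomic unit of time: τ_au = (4πε₀)²ℏ³/(m_e e⁴) = 2.423 × 10⁻¹⁷ s
Planck time: t_P = √(ℏG/c⁵) = 5.392 × 10⁻⁴⁴ s
9.73 × 10⁴ × 2.423 × 10⁻¹⁷ / 5.392 × 10⁻⁴⁴ = 4.372 × 10³¹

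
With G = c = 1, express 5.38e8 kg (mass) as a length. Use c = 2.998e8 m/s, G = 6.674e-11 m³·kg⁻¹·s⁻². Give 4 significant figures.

In G = c = 1 units mass has dimensions of length; the conversion factor is G/c².
5.38e8 kg × (G/c²) = 3.995e-19 m

3.995e-19 m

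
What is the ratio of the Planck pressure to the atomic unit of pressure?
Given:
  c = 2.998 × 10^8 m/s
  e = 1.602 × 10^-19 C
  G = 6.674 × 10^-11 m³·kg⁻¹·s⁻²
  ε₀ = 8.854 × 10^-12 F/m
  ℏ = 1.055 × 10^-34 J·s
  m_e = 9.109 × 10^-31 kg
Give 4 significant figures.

1.581 × 10^100

Planck pressure: p_P = c⁷/(ℏG²) = 4.632 × 10^113 Pa
atomic unit of pressure: P_au = E_h/a₀³ = m_e⁴e¹⁰/((4πε₀)⁵ℏ⁸) = 2.929 × 10^13 Pa
ratio = 4.632 × 10^113 / 2.929 × 10^13 = 1.581 × 10^100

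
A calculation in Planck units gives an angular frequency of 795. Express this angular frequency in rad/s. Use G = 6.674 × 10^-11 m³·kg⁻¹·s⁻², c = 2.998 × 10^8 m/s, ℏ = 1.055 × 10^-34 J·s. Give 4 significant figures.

1.474 × 10^46 rad/s

One Planck angular frequency: ω_P = √(c⁵/(ℏG)) = 1.855 × 10^43 rad/s.
795 × 1.855 × 10^43 rad/s = 1.474 × 10^46 rad/s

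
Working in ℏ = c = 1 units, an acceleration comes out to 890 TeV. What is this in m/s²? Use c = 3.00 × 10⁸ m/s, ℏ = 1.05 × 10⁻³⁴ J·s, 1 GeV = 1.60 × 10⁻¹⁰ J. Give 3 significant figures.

4.07 × 10³⁸ m/s²

Acceleration is [L]/[T]² = c·[E]/ℏ.
1 GeV → c/ℏ × (1 GeV in J) = 4.57 × 10³² m/s².
Convert the energy scale: 890 TeV = 8.90 × 10⁵ GeV.
Result: 8.90 × 10⁵ × 4.57 × 10³² = 4.07 × 10³⁸ m/s².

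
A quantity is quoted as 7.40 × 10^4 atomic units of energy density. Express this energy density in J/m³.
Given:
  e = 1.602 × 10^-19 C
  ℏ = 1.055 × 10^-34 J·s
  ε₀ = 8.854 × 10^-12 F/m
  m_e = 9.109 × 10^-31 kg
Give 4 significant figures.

One atomic unit of energy density: u_au = E_h/a₀³ = m_e⁴e¹⁰/((4πε₀)⁵ℏ⁸) = 2.929 × 10^13 J/m³.
7.40 × 10^4 × 2.929 × 10^13 J/m³ = 2.168 × 10^18 J/m³

2.168 × 10^18 J/m³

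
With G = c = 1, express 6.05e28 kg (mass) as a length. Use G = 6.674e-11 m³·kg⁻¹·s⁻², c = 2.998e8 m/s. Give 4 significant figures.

44.92 m

In G = c = 1 units mass has dimensions of length; the conversion factor is G/c².
6.05e28 kg × (G/c²) = 44.92 m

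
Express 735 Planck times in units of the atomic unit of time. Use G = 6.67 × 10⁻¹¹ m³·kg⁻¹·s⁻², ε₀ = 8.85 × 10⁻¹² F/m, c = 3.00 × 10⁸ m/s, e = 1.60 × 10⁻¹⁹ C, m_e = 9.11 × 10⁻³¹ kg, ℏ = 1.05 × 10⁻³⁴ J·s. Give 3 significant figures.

Planck time: t_P = √(ℏG/c⁵) = 5.37 × 10⁻⁴⁴ s
atomic unit of time: τ_au = (4πε₀)²ℏ³/(m_e e⁴) = 2.40 × 10⁻¹⁷ s
735 × 5.37 × 10⁻⁴⁴ / 2.40 × 10⁻¹⁷ = 1.65 × 10⁻²⁴

1.65 × 10⁻²⁴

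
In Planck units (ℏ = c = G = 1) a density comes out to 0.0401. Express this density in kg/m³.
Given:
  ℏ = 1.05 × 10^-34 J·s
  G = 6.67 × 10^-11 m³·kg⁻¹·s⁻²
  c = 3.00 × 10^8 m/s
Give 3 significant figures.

2.09 × 10^95 kg/m³

One Planck density: ρ_P = c⁵/(ℏG²) = 5.20 × 10^96 kg/m³.
0.0401 × 5.20 × 10^96 kg/m³ = 2.09 × 10^95 kg/m³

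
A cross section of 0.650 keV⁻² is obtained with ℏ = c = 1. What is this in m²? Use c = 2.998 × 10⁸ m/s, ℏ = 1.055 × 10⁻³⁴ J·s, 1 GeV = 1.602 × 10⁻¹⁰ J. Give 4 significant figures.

2.534 × 10⁻²⁰ m²

Area is [L]² = [E]⁻²·(ℏc)²; restore (ℏc)².
1 GeV⁻² → (ℏc)² × (1 GeV in J)⁻² = 3.898 × 10⁻³² m².
Convert the energy scale: 0.650 keV⁻² = 6.50 × 10¹¹ GeV⁻².
Result: 6.50 × 10¹¹ × 3.898 × 10⁻³² = 2.534 × 10⁻²⁰ m².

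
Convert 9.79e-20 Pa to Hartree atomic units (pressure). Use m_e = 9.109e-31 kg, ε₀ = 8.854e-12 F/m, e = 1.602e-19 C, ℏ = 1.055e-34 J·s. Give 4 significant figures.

atomic unit of pressure: P_au = E_h/a₀³ = m_e⁴e¹⁰/((4πε₀)⁵ℏ⁸) = 2.929e13 Pa.
9.79e-20 / 2.929e13 = 3.342e-33

3.342e-33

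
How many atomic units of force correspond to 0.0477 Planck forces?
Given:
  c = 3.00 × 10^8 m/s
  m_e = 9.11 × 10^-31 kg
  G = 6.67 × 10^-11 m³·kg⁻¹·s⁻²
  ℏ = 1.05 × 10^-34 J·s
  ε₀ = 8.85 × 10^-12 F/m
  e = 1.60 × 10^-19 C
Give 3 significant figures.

6.96 × 10^49

Planck force: F_P = c⁴/G = 1.21 × 10^44 N
atomic unit of force: F_au = E_h/a₀ = m_e²e⁶/((4πε₀)³ℏ⁴) = 8.33 × 10^-8 N
0.0477 × 1.21 × 10^44 / 8.33 × 10^-8 = 6.96 × 10^49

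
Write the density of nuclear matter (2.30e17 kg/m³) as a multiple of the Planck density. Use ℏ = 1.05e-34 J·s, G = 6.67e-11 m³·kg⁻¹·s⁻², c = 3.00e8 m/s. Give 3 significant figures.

Planck density: ρ_P = c⁵/(ℏG²) = 5.20e96 kg/m³.
2.30e17 / 5.20e96 = 4.42e-80

4.42e-80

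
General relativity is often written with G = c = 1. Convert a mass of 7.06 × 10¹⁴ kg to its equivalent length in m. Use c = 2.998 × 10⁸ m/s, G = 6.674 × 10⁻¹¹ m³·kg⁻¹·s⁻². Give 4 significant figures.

5.242 × 10⁻¹³ m

In G = c = 1 units mass has dimensions of length; the conversion factor is G/c².
7.06 × 10¹⁴ kg × (G/c²) = 5.242 × 10⁻¹³ m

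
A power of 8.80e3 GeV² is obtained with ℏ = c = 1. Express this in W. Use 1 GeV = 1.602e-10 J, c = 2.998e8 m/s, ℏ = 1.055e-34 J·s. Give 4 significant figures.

2.141e18 W

Power is [E]/[T] = [E]²/ℏ.
1 GeV² → 1/ℏ × (1 GeV in J)² = 2.433e14 W.
Result: 8.80e3 × 2.433e14 = 2.141e18 W.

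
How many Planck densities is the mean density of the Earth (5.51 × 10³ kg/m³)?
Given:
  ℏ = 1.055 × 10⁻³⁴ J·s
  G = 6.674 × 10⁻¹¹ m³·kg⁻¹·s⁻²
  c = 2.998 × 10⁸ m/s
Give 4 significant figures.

1.069 × 10⁻⁹³

Planck density: ρ_P = c⁵/(ℏG²) = 5.154 × 10⁹⁶ kg/m³.
5.51 × 10³ / 5.154 × 10⁹⁶ = 1.069 × 10⁻⁹³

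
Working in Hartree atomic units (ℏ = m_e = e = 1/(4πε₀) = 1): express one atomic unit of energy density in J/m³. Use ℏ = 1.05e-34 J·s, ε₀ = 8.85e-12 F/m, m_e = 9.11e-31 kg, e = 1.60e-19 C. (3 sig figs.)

The unique combination of the constants set to 1 with dimensions of energy density is u_au = E_h/a₀³ = m_e⁴e¹⁰/((4πε₀)⁵ℏ⁸).
E_h = 4.38e-18 J
a₀ = 5.26e-11 m
E_h/a₀³ = 3.01e13 J/m³

3.01e13 J/m³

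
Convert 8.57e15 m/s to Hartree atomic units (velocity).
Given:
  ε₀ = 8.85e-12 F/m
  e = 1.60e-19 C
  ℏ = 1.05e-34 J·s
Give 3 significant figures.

3.91e9

atomic unit of velocity: v_au = e²/(4πε₀ℏ) = 2.19e6 m/s.
8.57e15 / 2.19e6 = 3.91e9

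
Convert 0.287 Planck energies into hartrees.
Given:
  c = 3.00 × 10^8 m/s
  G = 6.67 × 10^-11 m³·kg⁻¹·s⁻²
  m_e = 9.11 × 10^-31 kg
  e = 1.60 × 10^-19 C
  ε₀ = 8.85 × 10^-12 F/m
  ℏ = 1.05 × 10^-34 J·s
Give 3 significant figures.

1.28 × 10^26

Planck energy: E_P = √(ℏc⁵/G) = 1.96 × 10^9 J
hartree: E_h = m_e e⁴/(4πε₀ℏ)² = 4.38 × 10^-18 J
0.287 × 1.96 × 10^9 / 4.38 × 10^-18 = 1.28 × 10^26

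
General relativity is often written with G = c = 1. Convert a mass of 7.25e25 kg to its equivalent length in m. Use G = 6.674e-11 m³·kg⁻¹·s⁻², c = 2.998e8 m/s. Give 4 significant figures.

In G = c = 1 units mass has dimensions of length; the conversion factor is G/c².
7.25e25 kg × (G/c²) = 0.05383 m

0.05383 m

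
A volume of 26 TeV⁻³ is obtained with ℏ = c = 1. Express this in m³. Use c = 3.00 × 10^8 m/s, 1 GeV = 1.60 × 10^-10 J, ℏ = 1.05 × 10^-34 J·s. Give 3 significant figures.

1.98 × 10^-55 m³

Volume is [L]³ = [E]⁻³·(ℏc)³.
1 GeV⁻³ → (ℏc)³ × (1 GeV in J)⁻³ = 7.63 × 10^-48 m³.
Convert the energy scale: 26 TeV⁻³ = 2.60 × 10^-8 GeV⁻³.
Result: 2.60 × 10^-8 × 7.63 × 10^-48 = 1.98 × 10^-55 m³.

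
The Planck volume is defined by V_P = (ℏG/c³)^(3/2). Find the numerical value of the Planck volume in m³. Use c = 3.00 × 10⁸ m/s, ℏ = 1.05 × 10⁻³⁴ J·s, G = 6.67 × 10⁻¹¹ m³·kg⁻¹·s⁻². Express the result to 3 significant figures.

V_P = (ℏG/c³)^(3/2)
  = √(1.75 × 10⁻²⁰⁹)
  = 4.18 × 10⁻¹⁰⁵ m³

4.18 × 10⁻¹⁰⁵ m³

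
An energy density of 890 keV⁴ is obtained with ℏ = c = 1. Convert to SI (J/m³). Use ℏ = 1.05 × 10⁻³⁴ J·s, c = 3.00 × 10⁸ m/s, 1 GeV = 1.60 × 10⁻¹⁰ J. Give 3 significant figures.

[E]/[L]³ = [E]⁴/(ℏc)³; restore (ℏc)⁻³.
1 GeV⁴ → 1/(ℏc)³ × (1 GeV in J)⁴ = 2.10 × 10³⁷ J/m³.
Convert the energy scale: 890 keV⁴ = 8.90 × 10⁻²² GeV⁴.
Result: 8.90 × 10⁻²² × 2.10 × 10³⁷ = 1.87 × 10¹⁶ J/m³.

1.87 × 10¹⁶ J/m³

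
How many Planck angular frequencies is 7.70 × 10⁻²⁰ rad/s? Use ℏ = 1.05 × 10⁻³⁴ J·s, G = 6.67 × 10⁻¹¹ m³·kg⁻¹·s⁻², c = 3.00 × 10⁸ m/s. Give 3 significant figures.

Planck angular frequency: ω_P = √(c⁵/(ℏG)) = 1.86 × 10⁴³ rad/s.
7.70 × 10⁻²⁰ / 1.86 × 10⁴³ = 4.13 × 10⁻⁶³

4.13 × 10⁻⁶³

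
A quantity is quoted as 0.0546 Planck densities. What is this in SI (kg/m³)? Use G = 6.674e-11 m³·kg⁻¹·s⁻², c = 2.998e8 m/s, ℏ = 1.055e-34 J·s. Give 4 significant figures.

One Planck density: ρ_P = c⁵/(ℏG²) = 5.154e96 kg/m³.
0.0546 × 5.154e96 kg/m³ = 2.814e95 kg/m³

2.814e95 kg/m³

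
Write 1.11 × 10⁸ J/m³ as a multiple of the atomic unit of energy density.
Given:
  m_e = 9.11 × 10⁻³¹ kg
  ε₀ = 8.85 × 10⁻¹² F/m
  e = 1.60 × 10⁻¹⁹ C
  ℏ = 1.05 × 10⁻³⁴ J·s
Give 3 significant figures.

atomic unit of energy density: u_au = E_h/a₀³ = m_e⁴e¹⁰/((4πε₀)⁵ℏ⁸) = 3.01 × 10¹³ J/m³.
1.11 × 10⁸ / 3.01 × 10¹³ = 3.68 × 10⁻⁶

3.68 × 10⁻⁶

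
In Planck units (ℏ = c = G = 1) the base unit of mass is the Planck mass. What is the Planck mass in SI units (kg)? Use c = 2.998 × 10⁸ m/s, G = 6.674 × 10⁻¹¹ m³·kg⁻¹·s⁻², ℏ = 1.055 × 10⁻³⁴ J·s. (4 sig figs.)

2.177 × 10⁻⁸ kg

m_P = √(ℏc/G)
  = √(4.739 × 10⁻¹⁶)
  = 2.177 × 10⁻⁸ kg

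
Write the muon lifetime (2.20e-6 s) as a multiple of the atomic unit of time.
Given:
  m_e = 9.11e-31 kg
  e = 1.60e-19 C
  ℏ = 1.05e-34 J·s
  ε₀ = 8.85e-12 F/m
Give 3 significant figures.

atomic unit of time: τ_au = (4πε₀)²ℏ³/(m_e e⁴) = 2.40e-17 s.
2.20e-6 / 2.40e-17 = 9.17e10

9.17e10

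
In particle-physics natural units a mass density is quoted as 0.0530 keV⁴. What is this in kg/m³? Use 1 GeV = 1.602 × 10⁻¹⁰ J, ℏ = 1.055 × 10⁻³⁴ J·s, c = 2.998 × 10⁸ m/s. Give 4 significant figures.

1.227 × 10⁻⁵ kg/m³

Mass density is [E]/(c²[L]³) = [E]⁴/(ℏ³c⁵).
1 GeV⁴ → 1/(ℏ³c⁵) × (1 GeV in J)⁴ = 2.316 × 10²⁰ kg/m³.
Convert the energy scale: 0.0530 keV⁴ = 5.30 × 10⁻²⁶ GeV⁴.
Result: 5.30 × 10⁻²⁶ × 2.316 × 10²⁰ = 1.227 × 10⁻⁵ kg/m³.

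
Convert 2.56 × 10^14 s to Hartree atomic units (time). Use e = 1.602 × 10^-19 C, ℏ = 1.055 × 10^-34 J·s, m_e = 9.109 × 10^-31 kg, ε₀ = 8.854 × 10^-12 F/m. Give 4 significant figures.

atomic unit of time: τ_au = (4πε₀)²ℏ³/(m_e e⁴) = 2.423 × 10^-17 s.
2.56 × 10^14 / 2.423 × 10^-17 = 1.057 × 10^31

1.057 × 10^31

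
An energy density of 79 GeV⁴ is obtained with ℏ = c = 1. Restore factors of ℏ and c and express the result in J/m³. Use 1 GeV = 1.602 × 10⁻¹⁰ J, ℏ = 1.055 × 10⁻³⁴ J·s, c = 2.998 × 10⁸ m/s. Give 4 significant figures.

1.644 × 10³⁹ J/m³

[E]/[L]³ = [E]⁴/(ℏc)³; restore (ℏc)⁻³.
1 GeV⁴ → 1/(ℏc)³ × (1 GeV in J)⁴ = 2.082 × 10³⁷ J/m³.
Result: 79 × 2.082 × 10³⁷ = 1.644 × 10³⁹ J/m³.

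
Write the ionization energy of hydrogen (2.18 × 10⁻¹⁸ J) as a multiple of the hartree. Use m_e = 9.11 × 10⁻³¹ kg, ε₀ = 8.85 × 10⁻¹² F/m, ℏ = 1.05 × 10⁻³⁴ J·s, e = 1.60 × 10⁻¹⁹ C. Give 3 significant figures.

hartree: E_h = m_e e⁴/(4πε₀ℏ)² = 4.38 × 10⁻¹⁸ J.
2.18 × 10⁻¹⁸ / 4.38 × 10⁻¹⁸ = 0.498

0.498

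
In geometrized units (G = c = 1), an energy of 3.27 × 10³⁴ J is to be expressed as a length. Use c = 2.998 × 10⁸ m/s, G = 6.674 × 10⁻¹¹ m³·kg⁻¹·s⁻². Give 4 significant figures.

Energy → length via G/c⁴.
3.27 × 10³⁴ J × (G/c⁴) = 2.702 × 10⁻¹⁰ m

2.702 × 10⁻¹⁰ m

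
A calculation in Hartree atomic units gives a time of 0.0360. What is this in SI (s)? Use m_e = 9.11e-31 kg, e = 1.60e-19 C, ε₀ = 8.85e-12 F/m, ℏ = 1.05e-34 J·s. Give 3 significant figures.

8.63e-19 s

One atomic unit of time: τ_au = (4πε₀)²ℏ³/(m_e e⁴) = 2.40e-17 s.
0.0360 × 2.40e-17 s = 8.63e-19 s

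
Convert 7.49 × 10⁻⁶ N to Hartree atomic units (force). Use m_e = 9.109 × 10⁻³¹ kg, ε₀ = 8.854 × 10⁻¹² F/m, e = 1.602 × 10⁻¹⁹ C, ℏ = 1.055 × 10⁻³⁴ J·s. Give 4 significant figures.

91.12

atomic unit of force: F_au = E_h/a₀ = m_e²e⁶/((4πε₀)³ℏ⁴) = 8.220 × 10⁻⁸ N.
7.49 × 10⁻⁶ / 8.220 × 10⁻⁸ = 91.12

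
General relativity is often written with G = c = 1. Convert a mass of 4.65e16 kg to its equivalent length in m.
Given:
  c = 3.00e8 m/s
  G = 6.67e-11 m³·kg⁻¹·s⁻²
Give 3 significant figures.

In G = c = 1 units mass has dimensions of length; the conversion factor is G/c².
4.65e16 kg × (G/c²) = 3.45e-11 m

3.45e-11 m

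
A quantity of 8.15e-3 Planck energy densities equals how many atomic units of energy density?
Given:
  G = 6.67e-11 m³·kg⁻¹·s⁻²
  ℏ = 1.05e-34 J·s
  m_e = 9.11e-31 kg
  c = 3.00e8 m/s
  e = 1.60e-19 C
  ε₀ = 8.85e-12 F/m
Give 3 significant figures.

1.27e98

Planck energy density: u_P = c⁷/(ℏG²) = 4.68e113 J/m³
atomic unit of energy density: u_au = E_h/a₀³ = m_e⁴e¹⁰/((4πε₀)⁵ℏ⁸) = 3.01e13 J/m³
8.15e-3 × 4.68e113 / 3.01e13 = 1.27e98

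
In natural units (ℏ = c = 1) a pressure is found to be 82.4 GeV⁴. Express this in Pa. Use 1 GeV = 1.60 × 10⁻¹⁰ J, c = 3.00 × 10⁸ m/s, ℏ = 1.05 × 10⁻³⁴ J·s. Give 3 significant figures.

Pressure is [E]/[L]³ = [E]⁴/(ℏc)³.
1 GeV⁴ → 1/(ℏc)³ × (1 GeV in J)⁴ = 2.10 × 10³⁷ Pa.
Result: 82.4 × 2.10 × 10³⁷ = 1.73 × 10³⁹ Pa.

1.73 × 10³⁹ Pa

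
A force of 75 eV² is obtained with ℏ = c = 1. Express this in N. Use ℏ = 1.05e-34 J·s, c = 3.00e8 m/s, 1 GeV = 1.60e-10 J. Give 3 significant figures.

6.10e-11 N

Force is [E]/[L] = [E]²/(ℏc); restore (ℏc)⁻¹.
1 GeV² → 1/(ℏc) × (1 GeV in J)² = 8.13e5 N.
Convert the energy scale: 75 eV² = 7.50e-17 GeV².
Result: 7.50e-17 × 8.13e5 = 6.10e-11 N.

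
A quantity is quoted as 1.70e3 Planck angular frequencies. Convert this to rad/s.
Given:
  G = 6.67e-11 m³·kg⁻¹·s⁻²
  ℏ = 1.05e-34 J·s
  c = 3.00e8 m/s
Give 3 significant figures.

One Planck angular frequency: ω_P = √(c⁵/(ℏG)) = 1.86e43 rad/s.
1.70e3 × 1.86e43 rad/s = 3.17e46 rad/s

3.17e46 rad/s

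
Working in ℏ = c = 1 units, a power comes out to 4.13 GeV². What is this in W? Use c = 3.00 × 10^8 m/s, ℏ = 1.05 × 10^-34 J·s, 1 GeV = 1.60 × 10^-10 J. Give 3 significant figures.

1.01 × 10^15 W

Power is [E]/[T] = [E]²/ℏ.
1 GeV² → 1/ℏ × (1 GeV in J)² = 2.44 × 10^14 W.
Result: 4.13 × 2.44 × 10^14 = 1.01 × 10^15 W.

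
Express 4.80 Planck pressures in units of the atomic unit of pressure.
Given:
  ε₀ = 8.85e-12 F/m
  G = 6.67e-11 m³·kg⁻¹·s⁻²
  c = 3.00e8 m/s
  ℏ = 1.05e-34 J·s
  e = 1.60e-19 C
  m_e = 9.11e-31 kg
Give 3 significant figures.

Planck pressure: p_P = c⁷/(ℏG²) = 4.68e113 Pa
atomic unit of pressure: P_au = E_h/a₀³ = m_e⁴e¹⁰/((4πε₀)⁵ℏ⁸) = 3.01e13 Pa
4.80 × 4.68e113 / 3.01e13 = 7.46e100

7.46e100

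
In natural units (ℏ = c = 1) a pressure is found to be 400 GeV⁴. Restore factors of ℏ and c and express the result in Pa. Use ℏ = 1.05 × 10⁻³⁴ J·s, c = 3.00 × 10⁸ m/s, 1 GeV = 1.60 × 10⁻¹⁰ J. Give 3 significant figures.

8.39 × 10³⁹ Pa

Pressure is [E]/[L]³ = [E]⁴/(ℏc)³.
1 GeV⁴ → 1/(ℏc)³ × (1 GeV in J)⁴ = 2.10 × 10³⁷ Pa.
Result: 400 × 2.10 × 10³⁷ = 8.39 × 10³⁹ Pa.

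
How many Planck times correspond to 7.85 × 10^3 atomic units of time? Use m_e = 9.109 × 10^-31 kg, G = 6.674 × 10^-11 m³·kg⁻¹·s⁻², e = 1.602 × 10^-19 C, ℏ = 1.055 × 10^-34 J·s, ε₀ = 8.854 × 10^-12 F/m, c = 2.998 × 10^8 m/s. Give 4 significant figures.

atomic unit of time: τ_au = (4πε₀)²ℏ³/(m_e e⁴) = 2.423 × 10^-17 s
Planck time: t_P = √(ℏG/c⁵) = 5.392 × 10^-44 s
7.85 × 10^3 × 2.423 × 10^-17 / 5.392 × 10^-44 = 3.527 × 10^30

3.527 × 10^30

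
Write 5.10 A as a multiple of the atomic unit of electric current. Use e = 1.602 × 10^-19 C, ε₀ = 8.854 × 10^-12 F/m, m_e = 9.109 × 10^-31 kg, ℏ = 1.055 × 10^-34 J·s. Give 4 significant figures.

atomic unit of electric current: I_au = e E_h/ℏ = m_e e⁵/((4πε₀)²ℏ³) = 6.612 × 10^-3 A.
5.10 / 6.612 × 10^-3 = 771.3

771.3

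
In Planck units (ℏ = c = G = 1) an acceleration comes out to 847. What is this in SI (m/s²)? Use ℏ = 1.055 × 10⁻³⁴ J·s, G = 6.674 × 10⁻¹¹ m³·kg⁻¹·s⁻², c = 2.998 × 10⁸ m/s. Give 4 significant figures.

4.709 × 10⁵⁴ m/s²

One Planck acceleration: a_P = √(c⁷/(ℏG)) = 5.560 × 10⁵¹ m/s².
847 × 5.560 × 10⁵¹ m/s² = 4.709 × 10⁵⁴ m/s²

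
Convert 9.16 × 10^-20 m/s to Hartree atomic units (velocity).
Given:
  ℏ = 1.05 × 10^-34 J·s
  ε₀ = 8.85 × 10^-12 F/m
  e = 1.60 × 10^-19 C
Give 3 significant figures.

atomic unit of velocity: v_au = e²/(4πε₀ℏ) = 2.19 × 10^6 m/s.
9.16 × 10^-20 / 2.19 × 10^6 = 4.18 × 10^-26

4.18 × 10^-26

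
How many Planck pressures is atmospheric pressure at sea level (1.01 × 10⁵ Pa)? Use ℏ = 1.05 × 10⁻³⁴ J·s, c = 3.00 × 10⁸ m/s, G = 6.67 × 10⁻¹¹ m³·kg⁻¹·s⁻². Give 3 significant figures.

2.16 × 10⁻¹⁰⁹

Planck pressure: p_P = c⁷/(ℏG²) = 4.68 × 10¹¹³ Pa.
1.01 × 10⁵ / 4.68 × 10¹¹³ = 2.16 × 10⁻¹⁰⁹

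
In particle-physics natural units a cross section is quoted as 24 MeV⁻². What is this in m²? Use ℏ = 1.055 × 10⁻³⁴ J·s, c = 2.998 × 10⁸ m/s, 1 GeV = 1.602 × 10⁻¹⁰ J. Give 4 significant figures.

Area is [L]² = [E]⁻²·(ℏc)²; restore (ℏc)².
1 GeV⁻² → (ℏc)² × (1 GeV in J)⁻² = 3.898 × 10⁻³² m².
Convert the energy scale: 24 MeV⁻² = 2.40 × 10⁷ GeV⁻².
Result: 2.40 × 10⁷ × 3.898 × 10⁻³² = 9.355 × 10⁻²⁵ m².

9.355 × 10⁻²⁵ m²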